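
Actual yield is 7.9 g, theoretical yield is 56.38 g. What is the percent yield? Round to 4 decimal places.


% yield = 100 * actual / theoretical
% yield = 100 * 7.9 / 56.38
% yield = 14.01206101 %, rounded to 4 dp:

14.0121 %


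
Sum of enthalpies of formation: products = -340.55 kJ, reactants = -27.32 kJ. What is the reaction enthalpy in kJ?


dH_rxn = sum(dH_f products) - sum(dH_f reactants)
dH_rxn = -340.55 - (-27.32)
dH_rxn = -313.23 kJ:

-313.23 kJ


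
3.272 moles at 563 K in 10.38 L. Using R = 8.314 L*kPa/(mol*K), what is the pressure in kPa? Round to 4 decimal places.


PV = nRT, solve for P = nRT / V.
nRT = 3.272 * 8.314 * 563 = 15315.5187
P = 15315.5187 / 10.38
P = 1475.48349711 kPa, rounded to 4 dp:

1475.4835 kPa


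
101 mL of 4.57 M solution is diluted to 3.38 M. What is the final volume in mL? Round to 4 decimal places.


Dilution: M1*V1 = M2*V2, solve for V2.
V2 = M1*V1 / M2
V2 = 4.57 * 101 / 3.38
V2 = 461.57 / 3.38
V2 = 136.5591716 mL, rounded to 4 dp:

136.5592 mL


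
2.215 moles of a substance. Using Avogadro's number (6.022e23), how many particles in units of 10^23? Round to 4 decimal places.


N = n * NA, then divide by 1e23 for the requested units.
N / 1e23 = n * 6.022
N / 1e23 = 2.215 * 6.022
N / 1e23 = 13.33873, rounded to 4 dp:

13.3387


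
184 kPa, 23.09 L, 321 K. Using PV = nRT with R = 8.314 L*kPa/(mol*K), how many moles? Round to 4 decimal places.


PV = nRT, solve for n = PV / (RT).
PV = 184 * 23.09 = 4248.56
RT = 8.314 * 321 = 2668.794
n = 4248.56 / 2668.794
n = 1.59194003 mol, rounded to 4 dp:

1.5919 mol


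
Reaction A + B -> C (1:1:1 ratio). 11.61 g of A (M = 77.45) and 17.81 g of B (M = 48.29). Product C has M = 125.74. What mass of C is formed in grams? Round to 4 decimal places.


Find moles of each reactant; the smaller value is the limiting reagent in a 1:1:1 reaction, so moles_C equals moles of the limiter.
n_A = mass_A / M_A = 11.61 / 77.45 = 0.149903 mol
n_B = mass_B / M_B = 17.81 / 48.29 = 0.368813 mol
Limiting reagent: A (smaller), n_limiting = 0.149903 mol
mass_C = n_limiting * M_C = 0.149903 * 125.74
mass_C = 18.84880322 g, rounded to 4 dp:

18.8488 g


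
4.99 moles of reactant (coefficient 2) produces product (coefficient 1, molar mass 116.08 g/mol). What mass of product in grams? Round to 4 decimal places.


Use the coefficient ratio to convert reactant moles to product moles, then multiply by the product's molar mass.
moles_P = moles_R * (coeff_P / coeff_R) = 4.99 * (1/2) = 2.495
mass_P = moles_P * M_P = 2.495 * 116.08
mass_P = 289.6196 g, rounded to 4 dp:

289.6196 g


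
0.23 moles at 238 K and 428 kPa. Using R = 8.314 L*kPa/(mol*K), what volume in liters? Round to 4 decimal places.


PV = nRT, solve for V = nRT / P.
nRT = 0.23 * 8.314 * 238 = 455.1084
V = 455.1084 / 428
V = 1.06333738 L, rounded to 4 dp:

1.0633 L


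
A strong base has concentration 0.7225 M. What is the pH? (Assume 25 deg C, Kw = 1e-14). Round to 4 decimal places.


A strong base dissociates completely, so [OH-] equals the given concentration.
pOH = -log10([OH-]) = -log10(0.7225) = 0.141162
pH = 14 - pOH = 14 - 0.141162
pH = 13.858838, rounded to 4 dp:

13.8588


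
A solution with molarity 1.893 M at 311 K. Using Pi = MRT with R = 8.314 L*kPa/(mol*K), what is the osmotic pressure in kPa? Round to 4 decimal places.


Osmotic pressure (van't Hoff): Pi = M*R*T.
RT = 8.314 * 311 = 2585.654
Pi = 1.893 * 2585.654
Pi = 4894.643022 kPa, rounded to 4 dp:

4894.6430 kPa


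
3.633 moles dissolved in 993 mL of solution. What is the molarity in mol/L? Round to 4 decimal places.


Convert volume to liters: V_L = V_mL / 1000.
V_L = 993 / 1000 = 0.993 L
M = n / V_L = 3.633 / 0.993
M = 3.65861027 mol/L, rounded to 4 dp:

3.6586 mol/L


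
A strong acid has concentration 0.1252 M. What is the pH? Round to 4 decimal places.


A strong acid dissociates completely, so [H+] equals the given concentration.
pH = -log10([H+]) = -log10(0.1252)
pH = 0.90239567, rounded to 4 dp:

0.9024


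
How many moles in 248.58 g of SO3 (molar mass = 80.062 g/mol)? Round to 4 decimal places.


n = mass / M
n = 248.58 / 80.062
n = 3.10484375 mol, rounded to 4 dp:

3.1048 mol


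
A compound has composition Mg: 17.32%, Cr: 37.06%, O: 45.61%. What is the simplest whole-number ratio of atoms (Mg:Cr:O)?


Assume 100 g of compound, divide each mass% by atomic mass to get moles, then normalize by the smallest to get a raw atom ratio.
Moles per 100 g: Mg: 17.32/24.305 = 0.7126, Cr: 37.06/51.996 = 0.7127, O: 45.61/15.999 = 2.8508
Raw ratio (divide by min = 0.7126): Mg: 1.0, Cr: 1.0, O: 4.001
Multiply by 1 to clear fractions: Mg: 1.0 ~= 1, Cr: 1.0 ~= 1, O: 4.001 ~= 4
Reduce by GCD to get the simplest whole-number ratio:

1:1:4


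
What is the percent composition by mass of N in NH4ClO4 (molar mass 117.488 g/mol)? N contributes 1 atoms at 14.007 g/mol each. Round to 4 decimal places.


pct = 100 * (n_elem * M_elem) / M_total
mass_contribution = 1 * 14.007 = 14.007 g/mol
pct = 100 * 14.007 / 117.488
pct = 11.92206864 %, rounded to 4 dp:

11.9221 %


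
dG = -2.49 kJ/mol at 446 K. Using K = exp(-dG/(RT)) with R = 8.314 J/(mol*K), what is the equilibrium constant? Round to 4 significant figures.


dG is in kJ/mol; multiply by 1000 to match R in J/(mol*K).
RT = 8.314 * 446 = 3708.044 J/mol
exponent = -dG*1000 / (RT) = -(-2.49*1000) / 3708.044 = 0.67151307
K = exp(0.67151307)
K = 1.9571965, rounded to 4 significant figures:

1.957


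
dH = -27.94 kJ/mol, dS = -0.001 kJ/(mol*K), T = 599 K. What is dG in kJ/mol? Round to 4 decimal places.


Gibbs: dG = dH - T*dS (consistent units, dS already in kJ/(mol*K)).
T*dS = 599 * -0.001 = -0.599
dG = -27.94 - (-0.599)
dG = -27.341 kJ/mol, rounded to 4 dp:

-27.3410 kJ/mol


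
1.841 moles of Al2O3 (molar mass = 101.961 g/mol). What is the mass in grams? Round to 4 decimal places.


mass = n * M
mass = 1.841 * 101.961
mass = 187.710201 g, rounded to 4 dp:

187.7102 g


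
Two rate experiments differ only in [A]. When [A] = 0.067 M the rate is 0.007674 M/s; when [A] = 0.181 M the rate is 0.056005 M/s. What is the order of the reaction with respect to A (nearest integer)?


Rate is proportional to [A]^n, so rate2/rate1 = ([A]2/[A]1)^n. Take logs to solve for n.
rate2/rate1 = 0.056005 / 0.007674 = 7.298
[A]2/[A]1 = 0.181 / 0.067 = 2.7015
n = ln(7.298) / ln(2.7015) = 2.0
Nearest integer order:

2


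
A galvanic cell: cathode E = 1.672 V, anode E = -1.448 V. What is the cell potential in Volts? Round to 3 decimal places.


Standard cell potential: E_cell = E_cathode - E_anode.
E_cell = 1.672 - (-1.448)
E_cell = 3.12 V, rounded to 3 dp:

3.120 V


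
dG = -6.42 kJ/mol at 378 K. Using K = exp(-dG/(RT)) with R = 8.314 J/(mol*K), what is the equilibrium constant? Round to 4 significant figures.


dG is in kJ/mol; multiply by 1000 to match R in J/(mol*K).
RT = 8.314 * 378 = 3142.692 J/mol
exponent = -dG*1000 / (RT) = -(-6.42*1000) / 3142.692 = 2.04283461
K = exp(2.04283461)
K = 7.71244, rounded to 4 significant figures:

7.712


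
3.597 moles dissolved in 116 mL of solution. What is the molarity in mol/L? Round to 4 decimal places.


Convert volume to liters: V_L = V_mL / 1000.
V_L = 116 / 1000 = 0.116 L
M = n / V_L = 3.597 / 0.116
M = 31.00862069 mol/L, rounded to 4 dp:

31.0086 mol/L


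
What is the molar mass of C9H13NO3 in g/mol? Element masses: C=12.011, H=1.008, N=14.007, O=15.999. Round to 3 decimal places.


M = sum(count * atomic_mass) over atoms.
M = 9*12.011 + 13*1.008 + 1*14.007 + 3*15.999
M = 108.099 + 13.104 + 14.007 + 47.997
M = 183.207 g/mol, rounded to 3 dp:

183.207 g/mol


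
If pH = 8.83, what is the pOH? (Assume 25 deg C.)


At 25 deg C, pH + pOH = 14.
pOH = 14 - pH = 14 - 8.83
pOH = 5.17:

5.17


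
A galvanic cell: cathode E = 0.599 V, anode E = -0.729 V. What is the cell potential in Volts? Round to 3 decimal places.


Standard cell potential: E_cell = E_cathode - E_anode.
E_cell = 0.599 - (-0.729)
E_cell = 1.328 V, rounded to 3 dp:

1.328 V


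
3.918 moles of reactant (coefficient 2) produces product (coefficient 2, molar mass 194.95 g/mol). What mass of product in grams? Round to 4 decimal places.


Use the coefficient ratio to convert reactant moles to product moles, then multiply by the product's molar mass.
moles_P = moles_R * (coeff_P / coeff_R) = 3.918 * (2/2) = 3.918
mass_P = moles_P * M_P = 3.918 * 194.95
mass_P = 763.8141 g, rounded to 4 dp:

763.8141 g


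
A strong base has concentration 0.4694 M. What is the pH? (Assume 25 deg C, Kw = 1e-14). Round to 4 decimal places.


A strong base dissociates completely, so [OH-] equals the given concentration.
pOH = -log10([OH-]) = -log10(0.4694) = 0.328457
pH = 14 - pOH = 14 - 0.328457
pH = 13.671543, rounded to 4 dp:

13.6715


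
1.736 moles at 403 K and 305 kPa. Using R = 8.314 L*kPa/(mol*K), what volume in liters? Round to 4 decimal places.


PV = nRT, solve for V = nRT / P.
nRT = 1.736 * 8.314 * 403 = 5816.5409
V = 5816.5409 / 305
V = 19.0706259 L, rounded to 4 dp:

19.0706 L


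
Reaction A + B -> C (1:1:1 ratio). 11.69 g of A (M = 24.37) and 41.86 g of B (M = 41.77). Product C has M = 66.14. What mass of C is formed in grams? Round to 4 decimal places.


Find moles of each reactant; the smaller value is the limiting reagent in a 1:1:1 reaction, so moles_C equals moles of the limiter.
n_A = mass_A / M_A = 11.69 / 24.37 = 0.479688 mol
n_B = mass_B / M_B = 41.86 / 41.77 = 1.002155 mol
Limiting reagent: A (smaller), n_limiting = 0.479688 mol
mass_C = n_limiting * M_C = 0.479688 * 66.14
mass_C = 31.72656432 g, rounded to 4 dp:

31.7266 g


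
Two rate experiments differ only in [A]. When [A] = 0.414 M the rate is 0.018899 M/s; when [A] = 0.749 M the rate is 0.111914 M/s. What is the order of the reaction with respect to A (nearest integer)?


Rate is proportional to [A]^n, so rate2/rate1 = ([A]2/[A]1)^n. Take logs to solve for n.
rate2/rate1 = 0.111914 / 0.018899 = 5.9217
[A]2/[A]1 = 0.749 / 0.414 = 1.8092
n = ln(5.9217) / ln(1.8092) = 3.0
Nearest integer order:

3


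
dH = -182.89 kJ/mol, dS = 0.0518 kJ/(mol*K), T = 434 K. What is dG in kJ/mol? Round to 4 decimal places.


Gibbs: dG = dH - T*dS (consistent units, dS already in kJ/(mol*K)).
T*dS = 434 * 0.0518 = 22.4812
dG = -182.89 - (22.4812)
dG = -205.3712 kJ/mol, rounded to 4 dp:

-205.3712 kJ/mol


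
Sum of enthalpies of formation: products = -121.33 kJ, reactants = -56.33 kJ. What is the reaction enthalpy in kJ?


dH_rxn = sum(dH_f products) - sum(dH_f reactants)
dH_rxn = -121.33 - (-56.33)
dH_rxn = -65.0 kJ:

-65.00 kJ


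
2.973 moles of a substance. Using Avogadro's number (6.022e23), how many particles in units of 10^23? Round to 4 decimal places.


N = n * NA, then divide by 1e23 for the requested units.
N / 1e23 = n * 6.022
N / 1e23 = 2.973 * 6.022
N / 1e23 = 17.903406, rounded to 4 dp:

17.9034


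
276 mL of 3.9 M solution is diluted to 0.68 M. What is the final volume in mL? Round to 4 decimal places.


Dilution: M1*V1 = M2*V2, solve for V2.
V2 = M1*V1 / M2
V2 = 3.9 * 276 / 0.68
V2 = 1076.4 / 0.68
V2 = 1582.94117647 mL, rounded to 4 dp:

1582.9412 mL


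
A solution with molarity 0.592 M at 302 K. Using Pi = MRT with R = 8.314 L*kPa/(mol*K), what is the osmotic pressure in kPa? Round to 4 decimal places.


Osmotic pressure (van't Hoff): Pi = M*R*T.
RT = 8.314 * 302 = 2510.828
Pi = 0.592 * 2510.828
Pi = 1486.410176 kPa, rounded to 4 dp:

1486.4102 kPa


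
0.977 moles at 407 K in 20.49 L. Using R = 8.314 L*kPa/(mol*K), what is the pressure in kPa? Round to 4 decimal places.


PV = nRT, solve for P = nRT / V.
nRT = 0.977 * 8.314 * 407 = 3305.9706
P = 3305.9706 / 20.49
P = 161.34556369 kPa, rounded to 4 dp:

161.3456 kPa


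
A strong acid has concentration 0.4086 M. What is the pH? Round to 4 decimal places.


A strong acid dissociates completely, so [H+] equals the given concentration.
pH = -log10([H+]) = -log10(0.4086)
pH = 0.38870164, rounded to 4 dp:

0.3887


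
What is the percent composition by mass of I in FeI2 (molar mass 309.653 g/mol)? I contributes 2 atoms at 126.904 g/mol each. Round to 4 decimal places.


pct = 100 * (n_elem * M_elem) / M_total
mass_contribution = 2 * 126.904 = 253.808 g/mol
pct = 100 * 253.808 / 309.653
pct = 81.96529664 %, rounded to 4 dp:

81.9653 %


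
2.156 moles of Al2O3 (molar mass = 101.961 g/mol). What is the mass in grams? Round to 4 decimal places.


mass = n * M
mass = 2.156 * 101.961
mass = 219.827916 g, rounded to 4 dp:

219.8279 g


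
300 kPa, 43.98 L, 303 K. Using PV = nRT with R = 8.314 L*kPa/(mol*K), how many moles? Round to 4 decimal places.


PV = nRT, solve for n = PV / (RT).
PV = 300 * 43.98 = 13194.0
RT = 8.314 * 303 = 2519.142
n = 13194.0 / 2519.142
n = 5.23749753 mol, rounded to 4 dp:

5.2375 mol


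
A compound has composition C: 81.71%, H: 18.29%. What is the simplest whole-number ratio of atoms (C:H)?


Assume 100 g of compound, divide each mass% by atomic mass to get moles, then normalize by the smallest to get a raw atom ratio.
Moles per 100 g: C: 81.71/12.011 = 6.8029, H: 18.29/1.008 = 18.1448
Raw ratio (divide by min = 6.8029): C: 1.0, H: 2.667
Multiply by 3 to clear fractions: C: 3.0 ~= 3, H: 8.002 ~= 8
Reduce by GCD to get the simplest whole-number ratio:

3:8


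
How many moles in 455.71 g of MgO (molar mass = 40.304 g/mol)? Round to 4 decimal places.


n = mass / M
n = 455.71 / 40.304
n = 11.30681818 mol, rounded to 4 dp:

11.3068 mol


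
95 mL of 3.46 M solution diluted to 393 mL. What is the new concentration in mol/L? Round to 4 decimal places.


Dilution: M1*V1 = M2*V2, solve for M2.
M2 = M1*V1 / V2
M2 = 3.46 * 95 / 393
M2 = 328.7 / 393
M2 = 0.83638677 mol/L, rounded to 4 dp:

0.8364 mol/L


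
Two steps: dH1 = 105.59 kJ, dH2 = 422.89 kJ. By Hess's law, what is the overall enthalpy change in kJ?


Hess's law: enthalpy is a state function, so add the step enthalpies.
dH_total = dH1 + dH2 = 105.59 + (422.89)
dH_total = 528.48 kJ:

528.48 kJ


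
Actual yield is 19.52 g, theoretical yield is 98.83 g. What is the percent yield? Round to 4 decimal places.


% yield = 100 * actual / theoretical
% yield = 100 * 19.52 / 98.83
% yield = 19.75108773 %, rounded to 4 dp:

19.7511 %


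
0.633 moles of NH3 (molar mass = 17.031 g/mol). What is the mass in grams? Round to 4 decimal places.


mass = n * M
mass = 0.633 * 17.031
mass = 10.780623 g, rounded to 4 dp:

10.7806 g


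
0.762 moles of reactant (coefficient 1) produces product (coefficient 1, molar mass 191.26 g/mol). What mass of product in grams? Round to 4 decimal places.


Use the coefficient ratio to convert reactant moles to product moles, then multiply by the product's molar mass.
moles_P = moles_R * (coeff_P / coeff_R) = 0.762 * (1/1) = 0.762
mass_P = moles_P * M_P = 0.762 * 191.26
mass_P = 145.74012 g, rounded to 4 dp:

145.7401 g


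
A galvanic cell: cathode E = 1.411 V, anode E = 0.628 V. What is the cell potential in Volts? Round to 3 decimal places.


Standard cell potential: E_cell = E_cathode - E_anode.
E_cell = 1.411 - (0.628)
E_cell = 0.783 V, rounded to 3 dp:

0.783 V


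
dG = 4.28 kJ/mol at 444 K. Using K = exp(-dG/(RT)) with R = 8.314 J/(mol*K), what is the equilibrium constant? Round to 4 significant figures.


dG is in kJ/mol; multiply by 1000 to match R in J/(mol*K).
RT = 8.314 * 444 = 3691.416 J/mol
exponent = -dG*1000 / (RT) = -(4.28*1000) / 3691.416 = -1.15944667
K = exp(-1.15944667)
K = 0.31365969, rounded to 4 significant figures:

0.3137


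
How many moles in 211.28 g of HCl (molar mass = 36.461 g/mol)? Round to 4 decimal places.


n = mass / M
n = 211.28 / 36.461
n = 5.79468473 mol, rounded to 4 dp:

5.7947 mol


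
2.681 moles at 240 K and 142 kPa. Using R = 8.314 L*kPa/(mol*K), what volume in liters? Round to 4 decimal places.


PV = nRT, solve for V = nRT / P.
nRT = 2.681 * 8.314 * 240 = 5349.5602
V = 5349.5602 / 142
V = 37.67295915 L, rounded to 4 dp:

37.6730 L


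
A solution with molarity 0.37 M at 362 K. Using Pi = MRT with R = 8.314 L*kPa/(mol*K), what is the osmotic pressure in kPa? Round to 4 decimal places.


Osmotic pressure (van't Hoff): Pi = M*R*T.
RT = 8.314 * 362 = 3009.668
Pi = 0.37 * 3009.668
Pi = 1113.57716 kPa, rounded to 4 dp:

1113.5772 kPa


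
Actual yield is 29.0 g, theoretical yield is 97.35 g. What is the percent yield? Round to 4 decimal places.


% yield = 100 * actual / theoretical
% yield = 100 * 29.0 / 97.35
% yield = 29.78941962 %, rounded to 4 dp:

29.7894 %


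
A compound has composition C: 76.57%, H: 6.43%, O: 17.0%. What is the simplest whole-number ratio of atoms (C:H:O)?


Assume 100 g of compound, divide each mass% by atomic mass to get moles, then normalize by the smallest to get a raw atom ratio.
Moles per 100 g: C: 76.57/12.011 = 6.375, H: 6.43/1.008 = 6.379, O: 17.0/15.999 = 1.0626
Raw ratio (divide by min = 1.0626): C: 6.0, H: 6.003, O: 1.0
Multiply by 1 to clear fractions: C: 6.0 ~= 6, H: 6.003 ~= 6, O: 1.0 ~= 1
Reduce by GCD to get the simplest whole-number ratio:

6:6:1


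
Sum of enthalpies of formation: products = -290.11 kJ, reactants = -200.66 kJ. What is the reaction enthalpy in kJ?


dH_rxn = sum(dH_f products) - sum(dH_f reactants)
dH_rxn = -290.11 - (-200.66)
dH_rxn = -89.45 kJ:

-89.45 kJ


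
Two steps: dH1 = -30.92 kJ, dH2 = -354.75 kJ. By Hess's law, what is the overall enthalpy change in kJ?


Hess's law: enthalpy is a state function, so add the step enthalpies.
dH_total = dH1 + dH2 = -30.92 + (-354.75)
dH_total = -385.67 kJ:

-385.67 kJ


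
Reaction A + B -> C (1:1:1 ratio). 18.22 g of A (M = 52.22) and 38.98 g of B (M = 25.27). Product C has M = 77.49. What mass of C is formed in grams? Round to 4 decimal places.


Find moles of each reactant; the smaller value is the limiting reagent in a 1:1:1 reaction, so moles_C equals moles of the limiter.
n_A = mass_A / M_A = 18.22 / 52.22 = 0.348908 mol
n_B = mass_B / M_B = 38.98 / 25.27 = 1.542541 mol
Limiting reagent: A (smaller), n_limiting = 0.348908 mol
mass_C = n_limiting * M_C = 0.348908 * 77.49
mass_C = 27.03688092 g, rounded to 4 dp:

27.0369 g


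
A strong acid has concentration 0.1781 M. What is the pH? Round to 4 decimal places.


A strong acid dissociates completely, so [H+] equals the given concentration.
pH = -log10([H+]) = -log10(0.1781)
pH = 0.74933608, rounded to 4 dp:

0.7493


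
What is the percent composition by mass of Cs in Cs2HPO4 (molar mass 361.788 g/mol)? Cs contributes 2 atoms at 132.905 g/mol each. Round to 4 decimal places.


pct = 100 * (n_elem * M_elem) / M_total
mass_contribution = 2 * 132.905 = 265.81 g/mol
pct = 100 * 265.81 / 361.788
pct = 73.47120413 %, rounded to 4 dp:

73.4712 %


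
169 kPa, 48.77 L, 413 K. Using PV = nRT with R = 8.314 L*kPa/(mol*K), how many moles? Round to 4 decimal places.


PV = nRT, solve for n = PV / (RT).
PV = 169 * 48.77 = 8242.13
RT = 8.314 * 413 = 3433.682
n = 8242.13 / 3433.682
n = 2.40037662 mol, rounded to 4 dp:

2.4004 mol


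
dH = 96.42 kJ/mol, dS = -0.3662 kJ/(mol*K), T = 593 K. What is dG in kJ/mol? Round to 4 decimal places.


Gibbs: dG = dH - T*dS (consistent units, dS already in kJ/(mol*K)).
T*dS = 593 * -0.3662 = -217.1566
dG = 96.42 - (-217.1566)
dG = 313.5766 kJ/mol, rounded to 4 dp:

313.5766 kJ/mol


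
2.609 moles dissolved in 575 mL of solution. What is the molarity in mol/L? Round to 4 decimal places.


Convert volume to liters: V_L = V_mL / 1000.
V_L = 575 / 1000 = 0.575 L
M = n / V_L = 2.609 / 0.575
M = 4.5373913 mol/L, rounded to 4 dp:

4.5374 mol/L


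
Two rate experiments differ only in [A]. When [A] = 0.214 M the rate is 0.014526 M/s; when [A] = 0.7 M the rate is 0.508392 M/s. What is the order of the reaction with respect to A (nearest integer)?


Rate is proportional to [A]^n, so rate2/rate1 = ([A]2/[A]1)^n. Take logs to solve for n.
rate2/rate1 = 0.508392 / 0.014526 = 34.9988
[A]2/[A]1 = 0.7 / 0.214 = 3.271
n = ln(34.9988) / ln(3.271) = 3.0
Nearest integer order:

3


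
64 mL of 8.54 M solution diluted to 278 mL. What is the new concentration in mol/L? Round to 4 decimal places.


Dilution: M1*V1 = M2*V2, solve for M2.
M2 = M1*V1 / V2
M2 = 8.54 * 64 / 278
M2 = 546.56 / 278
M2 = 1.96604317 mol/L, rounded to 4 dp:

1.9660 mol/L


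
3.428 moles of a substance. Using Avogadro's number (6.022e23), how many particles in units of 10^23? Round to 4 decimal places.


N = n * NA, then divide by 1e23 for the requested units.
N / 1e23 = n * 6.022
N / 1e23 = 3.428 * 6.022
N / 1e23 = 20.643416, rounded to 4 dp:

20.6434


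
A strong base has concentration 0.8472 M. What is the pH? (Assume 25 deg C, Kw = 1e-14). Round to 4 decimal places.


A strong base dissociates completely, so [OH-] equals the given concentration.
pOH = -log10([OH-]) = -log10(0.8472) = 0.072014
pH = 14 - pOH = 14 - 0.072014
pH = 13.927986, rounded to 4 dp:

13.9280


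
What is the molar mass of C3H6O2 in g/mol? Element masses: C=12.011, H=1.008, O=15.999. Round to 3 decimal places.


M = sum(count * atomic_mass) over atoms.
M = 3*12.011 + 6*1.008 + 2*15.999
M = 36.033 + 6.048 + 31.998
M = 74.079 g/mol, rounded to 3 dp:

74.079 g/mol


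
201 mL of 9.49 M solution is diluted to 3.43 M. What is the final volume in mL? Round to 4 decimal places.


Dilution: M1*V1 = M2*V2, solve for V2.
V2 = M1*V1 / M2
V2 = 9.49 * 201 / 3.43
V2 = 1907.49 / 3.43
V2 = 556.11953353 mL, rounded to 4 dp:

556.1195 mL


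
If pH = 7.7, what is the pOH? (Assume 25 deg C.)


At 25 deg C, pH + pOH = 14.
pOH = 14 - pH = 14 - 7.7
pOH = 6.3:

6.30


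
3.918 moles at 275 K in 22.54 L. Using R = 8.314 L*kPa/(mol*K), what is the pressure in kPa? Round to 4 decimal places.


PV = nRT, solve for P = nRT / V.
nRT = 3.918 * 8.314 * 275 = 8957.9193
P = 8957.9193 / 22.54
P = 397.4232165 kPa, rounded to 4 dp:

397.4232 kPa


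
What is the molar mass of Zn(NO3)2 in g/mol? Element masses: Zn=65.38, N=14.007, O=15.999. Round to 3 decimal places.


M = sum(count * atomic_mass) over atoms.
M = 1*65.38 + 2*14.007 + 6*15.999
M = 65.38 + 28.014 + 95.994
M = 189.388 g/mol, rounded to 3 dp:

189.388 g/mol


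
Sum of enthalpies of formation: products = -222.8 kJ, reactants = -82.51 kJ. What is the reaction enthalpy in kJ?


dH_rxn = sum(dH_f products) - sum(dH_f reactants)
dH_rxn = -222.8 - (-82.51)
dH_rxn = -140.29 kJ:

-140.29 kJ


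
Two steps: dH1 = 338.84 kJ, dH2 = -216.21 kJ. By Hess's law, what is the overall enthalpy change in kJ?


Hess's law: enthalpy is a state function, so add the step enthalpies.
dH_total = dH1 + dH2 = 338.84 + (-216.21)
dH_total = 122.63 kJ:

122.63 kJ


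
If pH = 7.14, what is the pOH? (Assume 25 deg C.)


At 25 deg C, pH + pOH = 14.
pOH = 14 - pH = 14 - 7.14
pOH = 6.86:

6.86


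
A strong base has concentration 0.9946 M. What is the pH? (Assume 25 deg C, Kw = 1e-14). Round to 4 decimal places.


A strong base dissociates completely, so [OH-] equals the given concentration.
pOH = -log10([OH-]) = -log10(0.9946) = 0.002352
pH = 14 - pOH = 14 - 0.002352
pH = 13.997648, rounded to 4 dp:

13.9976


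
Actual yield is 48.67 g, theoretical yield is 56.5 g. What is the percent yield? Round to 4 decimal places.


% yield = 100 * actual / theoretical
% yield = 100 * 48.67 / 56.5
% yield = 86.14159292 %, rounded to 4 dp:

86.1416 %


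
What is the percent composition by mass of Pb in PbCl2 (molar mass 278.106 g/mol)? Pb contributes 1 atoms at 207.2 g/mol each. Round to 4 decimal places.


pct = 100 * (n_elem * M_elem) / M_total
mass_contribution = 1 * 207.2 = 207.2 g/mol
pct = 100 * 207.2 / 278.106
pct = 74.50396611 %, rounded to 4 dp:

74.5040 %


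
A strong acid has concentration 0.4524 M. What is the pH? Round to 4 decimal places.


A strong acid dissociates completely, so [H+] equals the given concentration.
pH = -log10([H+]) = -log10(0.4524)
pH = 0.3444774, rounded to 4 dp:

0.3445


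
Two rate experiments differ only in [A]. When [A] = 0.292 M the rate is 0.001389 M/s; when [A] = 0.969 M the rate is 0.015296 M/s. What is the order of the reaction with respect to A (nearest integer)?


Rate is proportional to [A]^n, so rate2/rate1 = ([A]2/[A]1)^n. Take logs to solve for n.
rate2/rate1 = 0.015296 / 0.001389 = 11.0122
[A]2/[A]1 = 0.969 / 0.292 = 3.3185
n = ln(11.0122) / ln(3.3185) = 2.0
Nearest integer order:

2


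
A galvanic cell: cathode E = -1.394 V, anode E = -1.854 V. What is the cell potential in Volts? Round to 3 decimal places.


Standard cell potential: E_cell = E_cathode - E_anode.
E_cell = -1.394 - (-1.854)
E_cell = 0.46 V, rounded to 3 dp:

0.460 V


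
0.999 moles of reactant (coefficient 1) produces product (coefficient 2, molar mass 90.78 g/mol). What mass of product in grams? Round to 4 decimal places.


Use the coefficient ratio to convert reactant moles to product moles, then multiply by the product's molar mass.
moles_P = moles_R * (coeff_P / coeff_R) = 0.999 * (2/1) = 1.998
mass_P = moles_P * M_P = 1.998 * 90.78
mass_P = 181.37844 g, rounded to 4 dp:

181.3784 g


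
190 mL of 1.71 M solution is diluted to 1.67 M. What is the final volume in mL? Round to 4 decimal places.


Dilution: M1*V1 = M2*V2, solve for V2.
V2 = M1*V1 / M2
V2 = 1.71 * 190 / 1.67
V2 = 324.9 / 1.67
V2 = 194.5508982 mL, rounded to 4 dp:

194.5509 mL


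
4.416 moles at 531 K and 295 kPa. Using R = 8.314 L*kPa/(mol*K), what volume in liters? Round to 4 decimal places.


PV = nRT, solve for V = nRT / P.
nRT = 4.416 * 8.314 * 531 = 19495.4653
V = 19495.4653 / 295
V = 66.08632305 L, rounded to 4 dp:

66.0863 L


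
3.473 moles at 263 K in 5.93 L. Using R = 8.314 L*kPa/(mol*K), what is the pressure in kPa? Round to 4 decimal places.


PV = nRT, solve for P = nRT / V.
nRT = 3.473 * 8.314 * 263 = 7593.9993
P = 7593.9993 / 5.93
P = 1280.60696459 kPa, rounded to 4 dp:

1280.6070 kPa


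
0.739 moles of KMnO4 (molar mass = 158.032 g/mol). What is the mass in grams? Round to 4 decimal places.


mass = n * M
mass = 0.739 * 158.032
mass = 116.785648 g, rounded to 4 dp:

116.7856 g


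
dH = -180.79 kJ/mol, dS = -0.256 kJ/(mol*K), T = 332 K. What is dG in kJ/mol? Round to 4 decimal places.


Gibbs: dG = dH - T*dS (consistent units, dS already in kJ/(mol*K)).
T*dS = 332 * -0.256 = -84.992
dG = -180.79 - (-84.992)
dG = -95.798 kJ/mol, rounded to 4 dp:

-95.7980 kJ/mol


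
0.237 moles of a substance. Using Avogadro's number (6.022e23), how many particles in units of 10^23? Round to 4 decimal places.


N = n * NA, then divide by 1e23 for the requested units.
N / 1e23 = n * 6.022
N / 1e23 = 0.237 * 6.022
N / 1e23 = 1.427214, rounded to 4 dp:

1.4272


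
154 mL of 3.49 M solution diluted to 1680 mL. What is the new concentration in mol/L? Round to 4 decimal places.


Dilution: M1*V1 = M2*V2, solve for M2.
M2 = M1*V1 / V2
M2 = 3.49 * 154 / 1680
M2 = 537.46 / 1680
M2 = 0.31991667 mol/L, rounded to 4 dp:

0.3199 mol/L


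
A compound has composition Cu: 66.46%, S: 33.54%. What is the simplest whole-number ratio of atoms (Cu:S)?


Assume 100 g of compound, divide each mass% by atomic mass to get moles, then normalize by the smallest to get a raw atom ratio.
Moles per 100 g: Cu: 66.46/63.546 = 1.0459, S: 33.54/32.065 = 1.046
Raw ratio (divide by min = 1.0459): Cu: 1.0, S: 1.0
Multiply by 1 to clear fractions: Cu: 1.0 ~= 1, S: 1.0 ~= 1
Reduce by GCD to get the simplest whole-number ratio:

1:1


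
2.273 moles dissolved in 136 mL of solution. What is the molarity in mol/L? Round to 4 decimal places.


Convert volume to liters: V_L = V_mL / 1000.
V_L = 136 / 1000 = 0.136 L
M = n / V_L = 2.273 / 0.136
M = 16.71323529 mol/L, rounded to 4 dp:

16.7132 mol/L


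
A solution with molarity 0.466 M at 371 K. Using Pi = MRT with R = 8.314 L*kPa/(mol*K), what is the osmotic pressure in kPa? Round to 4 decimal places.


Osmotic pressure (van't Hoff): Pi = M*R*T.
RT = 8.314 * 371 = 3084.494
Pi = 0.466 * 3084.494
Pi = 1437.374204 kPa, rounded to 4 dp:

1437.3742 kPa


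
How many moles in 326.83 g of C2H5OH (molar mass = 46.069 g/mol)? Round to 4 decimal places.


n = mass / M
n = 326.83 / 46.069
n = 7.09435846 mol, rounded to 4 dp:

7.0944 mol


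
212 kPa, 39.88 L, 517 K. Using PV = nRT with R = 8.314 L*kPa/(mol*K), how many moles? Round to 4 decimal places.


PV = nRT, solve for n = PV / (RT).
PV = 212 * 39.88 = 8454.56
RT = 8.314 * 517 = 4298.338
n = 8454.56 / 4298.338
n = 1.96693699 mol, rounded to 4 dp:

1.9669 mol


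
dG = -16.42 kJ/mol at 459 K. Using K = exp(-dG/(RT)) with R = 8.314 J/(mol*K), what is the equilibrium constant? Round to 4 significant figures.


dG is in kJ/mol; multiply by 1000 to match R in J/(mol*K).
RT = 8.314 * 459 = 3816.126 J/mol
exponent = -dG*1000 / (RT) = -(-16.42*1000) / 3816.126 = 4.30279294
K = exp(4.30279294)
K = 73.905921, rounded to 4 significant figures:

73.91


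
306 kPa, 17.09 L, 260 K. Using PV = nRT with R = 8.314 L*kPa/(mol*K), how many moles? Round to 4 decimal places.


PV = nRT, solve for n = PV / (RT).
PV = 306 * 17.09 = 5229.54
RT = 8.314 * 260 = 2161.64
n = 5229.54 / 2161.64
n = 2.4192465 mol, rounded to 4 dp:

2.4192 mol


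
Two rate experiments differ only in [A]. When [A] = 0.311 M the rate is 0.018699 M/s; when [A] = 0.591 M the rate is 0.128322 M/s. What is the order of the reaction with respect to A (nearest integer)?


Rate is proportional to [A]^n, so rate2/rate1 = ([A]2/[A]1)^n. Take logs to solve for n.
rate2/rate1 = 0.128322 / 0.018699 = 6.8625
[A]2/[A]1 = 0.591 / 0.311 = 1.9003
n = ln(6.8625) / ln(1.9003) = 3.0
Nearest integer order:

3


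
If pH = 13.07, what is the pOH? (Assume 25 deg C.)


At 25 deg C, pH + pOH = 14.
pOH = 14 - pH = 14 - 13.07
pOH = 0.93:

0.93


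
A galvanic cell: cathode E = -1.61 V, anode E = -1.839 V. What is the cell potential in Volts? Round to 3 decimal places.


Standard cell potential: E_cell = E_cathode - E_anode.
E_cell = -1.61 - (-1.839)
E_cell = 0.229 V, rounded to 3 dp:

0.229 V


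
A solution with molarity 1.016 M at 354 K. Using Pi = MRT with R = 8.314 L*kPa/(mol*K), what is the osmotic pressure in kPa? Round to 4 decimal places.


Osmotic pressure (van't Hoff): Pi = M*R*T.
RT = 8.314 * 354 = 2943.156
Pi = 1.016 * 2943.156
Pi = 2990.246496 kPa, rounded to 4 dp:

2990.2465 kPa


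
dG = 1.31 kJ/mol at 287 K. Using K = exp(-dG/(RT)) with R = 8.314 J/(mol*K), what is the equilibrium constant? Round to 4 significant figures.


dG is in kJ/mol; multiply by 1000 to match R in J/(mol*K).
RT = 8.314 * 287 = 2386.118 J/mol
exponent = -dG*1000 / (RT) = -(1.31*1000) / 2386.118 = -0.54900889
K = exp(-0.54900889)
K = 0.57752191, rounded to 4 significant figures:

0.5775


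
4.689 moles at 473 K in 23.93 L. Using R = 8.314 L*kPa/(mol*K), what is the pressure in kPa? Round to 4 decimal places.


PV = nRT, solve for P = nRT / V.
nRT = 4.689 * 8.314 * 473 = 18439.5957
P = 18439.5957 / 23.93
P = 770.56396573 kPa, rounded to 4 dp:

770.5640 kPa


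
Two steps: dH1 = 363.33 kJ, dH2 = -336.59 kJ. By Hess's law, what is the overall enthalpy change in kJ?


Hess's law: enthalpy is a state function, so add the step enthalpies.
dH_total = dH1 + dH2 = 363.33 + (-336.59)
dH_total = 26.74 kJ:

26.74 kJ


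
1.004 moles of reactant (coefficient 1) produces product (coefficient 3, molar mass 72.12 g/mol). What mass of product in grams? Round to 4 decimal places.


Use the coefficient ratio to convert reactant moles to product moles, then multiply by the product's molar mass.
moles_P = moles_R * (coeff_P / coeff_R) = 1.004 * (3/1) = 3.012
mass_P = moles_P * M_P = 3.012 * 72.12
mass_P = 217.22544 g, rounded to 4 dp:

217.2254 g


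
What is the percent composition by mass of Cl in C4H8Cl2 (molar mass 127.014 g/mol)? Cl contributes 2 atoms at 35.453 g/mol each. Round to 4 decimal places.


pct = 100 * (n_elem * M_elem) / M_total
mass_contribution = 2 * 35.453 = 70.906 g/mol
pct = 100 * 70.906 / 127.014
pct = 55.82534209 %, rounded to 4 dp:

55.8253 %


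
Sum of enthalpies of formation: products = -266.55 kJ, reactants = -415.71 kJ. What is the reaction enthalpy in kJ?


dH_rxn = sum(dH_f products) - sum(dH_f reactants)
dH_rxn = -266.55 - (-415.71)
dH_rxn = 149.16 kJ:

149.16 kJ


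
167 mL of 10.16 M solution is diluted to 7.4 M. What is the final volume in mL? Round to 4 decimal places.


Dilution: M1*V1 = M2*V2, solve for V2.
V2 = M1*V1 / M2
V2 = 10.16 * 167 / 7.4
V2 = 1696.72 / 7.4
V2 = 229.28648649 mL, rounded to 4 dp:

229.2865 mL


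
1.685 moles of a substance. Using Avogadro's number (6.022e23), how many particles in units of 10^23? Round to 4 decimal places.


N = n * NA, then divide by 1e23 for the requested units.
N / 1e23 = n * 6.022
N / 1e23 = 1.685 * 6.022
N / 1e23 = 10.14707, rounded to 4 dp:

10.1471


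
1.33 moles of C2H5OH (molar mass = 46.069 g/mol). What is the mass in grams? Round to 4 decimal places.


mass = n * M
mass = 1.33 * 46.069
mass = 61.27177 g, rounded to 4 dp:

61.2718 g


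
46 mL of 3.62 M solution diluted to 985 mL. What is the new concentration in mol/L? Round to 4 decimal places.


Dilution: M1*V1 = M2*V2, solve for M2.
M2 = M1*V1 / V2
M2 = 3.62 * 46 / 985
M2 = 166.52 / 985
M2 = 0.16905584 mol/L, rounded to 4 dp:

0.1691 mol/L


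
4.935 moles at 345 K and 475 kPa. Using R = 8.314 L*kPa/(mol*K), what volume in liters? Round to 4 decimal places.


PV = nRT, solve for V = nRT / P.
nRT = 4.935 * 8.314 * 345 = 14155.2085
V = 14155.2085 / 475
V = 29.80043895 L, rounded to 4 dp:

29.8004 L


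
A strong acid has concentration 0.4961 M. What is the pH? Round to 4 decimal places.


A strong acid dissociates completely, so [H+] equals the given concentration.
pH = -log10([H+]) = -log10(0.4961)
pH = 0.30443077, rounded to 4 dp:

0.3044


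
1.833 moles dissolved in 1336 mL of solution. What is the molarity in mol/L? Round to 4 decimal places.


Convert volume to liters: V_L = V_mL / 1000.
V_L = 1336 / 1000 = 1.336 L
M = n / V_L = 1.833 / 1.336
M = 1.37200599 mol/L, rounded to 4 dp:

1.3720 mol/L


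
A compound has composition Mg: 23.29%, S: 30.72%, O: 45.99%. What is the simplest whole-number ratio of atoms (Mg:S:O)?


Assume 100 g of compound, divide each mass% by atomic mass to get moles, then normalize by the smallest to get a raw atom ratio.
Moles per 100 g: Mg: 23.29/24.305 = 0.9582, S: 30.72/32.065 = 0.9581, O: 45.99/15.999 = 2.8746
Raw ratio (divide by min = 0.9581): Mg: 1.0, S: 1.0, O: 3.0
Multiply by 1 to clear fractions: Mg: 1.0 ~= 1, S: 1.0 ~= 1, O: 3.0 ~= 3
Reduce by GCD to get the simplest whole-number ratio:

1:1:3


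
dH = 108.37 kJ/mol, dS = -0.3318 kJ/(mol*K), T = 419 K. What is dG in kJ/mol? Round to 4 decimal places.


Gibbs: dG = dH - T*dS (consistent units, dS already in kJ/(mol*K)).
T*dS = 419 * -0.3318 = -139.0242
dG = 108.37 - (-139.0242)
dG = 247.3942 kJ/mol, rounded to 4 dp:

247.3942 kJ/mol


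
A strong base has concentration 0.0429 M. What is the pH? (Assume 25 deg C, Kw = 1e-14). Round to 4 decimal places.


A strong base dissociates completely, so [OH-] equals the given concentration.
pOH = -log10([OH-]) = -log10(0.0429) = 1.367543
pH = 14 - pOH = 14 - 1.367543
pH = 12.632457, rounded to 4 dp:

12.6325


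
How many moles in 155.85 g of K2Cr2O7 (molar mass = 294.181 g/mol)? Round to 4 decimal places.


n = mass / M
n = 155.85 / 294.181
n = 0.52977589 mol, rounded to 4 dp:

0.5298 mol


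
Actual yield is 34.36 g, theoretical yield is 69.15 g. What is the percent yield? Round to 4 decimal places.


% yield = 100 * actual / theoretical
% yield = 100 * 34.36 / 69.15
% yield = 49.68908171 %, rounded to 4 dp:

49.6891 %


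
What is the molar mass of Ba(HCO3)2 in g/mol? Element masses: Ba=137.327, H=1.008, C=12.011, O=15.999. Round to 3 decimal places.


M = sum(count * atomic_mass) over atoms.
M = 1*137.327 + 2*1.008 + 2*12.011 + 6*15.999
M = 137.327 + 2.016 + 24.022 + 95.994
M = 259.359 g/mol, rounded to 3 dp:

259.359 g/mol


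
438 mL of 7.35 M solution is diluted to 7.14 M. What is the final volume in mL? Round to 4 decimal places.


Dilution: M1*V1 = M2*V2, solve for V2.
V2 = M1*V1 / M2
V2 = 7.35 * 438 / 7.14
V2 = 3219.3 / 7.14
V2 = 450.88235294 mL, rounded to 4 dp:

450.8824 mL


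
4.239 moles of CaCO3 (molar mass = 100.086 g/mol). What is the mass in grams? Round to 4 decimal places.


mass = n * M
mass = 4.239 * 100.086
mass = 424.264554 g, rounded to 4 dp:

424.2646 g


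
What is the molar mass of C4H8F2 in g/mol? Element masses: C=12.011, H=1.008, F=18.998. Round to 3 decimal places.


M = sum(count * atomic_mass) over atoms.
M = 4*12.011 + 8*1.008 + 2*18.998
M = 48.044 + 8.064 + 37.996
M = 94.104 g/mol, rounded to 3 dp:

94.104 g/mol


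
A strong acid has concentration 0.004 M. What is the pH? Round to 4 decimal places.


A strong acid dissociates completely, so [H+] equals the given concentration.
pH = -log10([H+]) = -log10(0.004)
pH = 2.39794001, rounded to 4 dp:

2.3979


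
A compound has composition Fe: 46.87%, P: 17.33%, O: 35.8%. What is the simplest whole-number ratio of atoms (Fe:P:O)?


Assume 100 g of compound, divide each mass% by atomic mass to get moles, then normalize by the smallest to get a raw atom ratio.
Moles per 100 g: Fe: 46.87/55.845 = 0.8393, P: 17.33/30.974 = 0.5595, O: 35.8/15.999 = 2.2376
Raw ratio (divide by min = 0.5595): Fe: 1.5, P: 1.0, O: 3.999
Multiply by 2 to clear fractions: Fe: 3.0 ~= 3, P: 2.0 ~= 2, O: 7.999 ~= 8
Reduce by GCD to get the simplest whole-number ratio:

3:2:8


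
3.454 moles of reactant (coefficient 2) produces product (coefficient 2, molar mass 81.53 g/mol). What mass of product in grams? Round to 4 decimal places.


Use the coefficient ratio to convert reactant moles to product moles, then multiply by the product's molar mass.
moles_P = moles_R * (coeff_P / coeff_R) = 3.454 * (2/2) = 3.454
mass_P = moles_P * M_P = 3.454 * 81.53
mass_P = 281.60462 g, rounded to 4 dp:

281.6046 g


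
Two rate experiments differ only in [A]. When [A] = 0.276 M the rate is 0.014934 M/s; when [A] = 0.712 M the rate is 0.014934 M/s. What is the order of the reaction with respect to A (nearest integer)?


Rate is proportional to [A]^n, so rate2/rate1 = ([A]2/[A]1)^n. Take logs to solve for n.
rate2/rate1 = 0.014934 / 0.014934 = 1.0
[A]2/[A]1 = 0.712 / 0.276 = 2.5797
n = ln(1.0) / ln(2.5797) = 0.0
Nearest integer order:

0


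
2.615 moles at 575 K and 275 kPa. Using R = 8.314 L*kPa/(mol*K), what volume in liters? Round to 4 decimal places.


PV = nRT, solve for V = nRT / P.
nRT = 2.615 * 8.314 * 575 = 12501.1383
V = 12501.1383 / 275
V = 45.45868473 L, rounded to 4 dp:

45.4587 L


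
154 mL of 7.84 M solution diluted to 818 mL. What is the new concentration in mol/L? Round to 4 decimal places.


Dilution: M1*V1 = M2*V2, solve for M2.
M2 = M1*V1 / V2
M2 = 7.84 * 154 / 818
M2 = 1207.36 / 818
M2 = 1.47599022 mol/L, rounded to 4 dp:

1.4760 mol/L


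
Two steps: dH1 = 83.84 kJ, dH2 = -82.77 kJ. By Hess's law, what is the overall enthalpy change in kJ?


Hess's law: enthalpy is a state function, so add the step enthalpies.
dH_total = dH1 + dH2 = 83.84 + (-82.77)
dH_total = 1.07 kJ:

1.07 kJ


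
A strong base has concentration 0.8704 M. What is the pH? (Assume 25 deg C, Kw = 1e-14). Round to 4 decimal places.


A strong base dissociates completely, so [OH-] equals the given concentration.
pOH = -log10([OH-]) = -log10(0.8704) = 0.060281
pH = 14 - pOH = 14 - 0.060281
pH = 13.939719, rounded to 4 dp:

13.9397


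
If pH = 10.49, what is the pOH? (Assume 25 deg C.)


At 25 deg C, pH + pOH = 14.
pOH = 14 - pH = 14 - 10.49
pOH = 3.51:

3.51


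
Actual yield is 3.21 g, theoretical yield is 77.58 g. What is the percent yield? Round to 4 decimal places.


% yield = 100 * actual / theoretical
% yield = 100 * 3.21 / 77.58
% yield = 4.13766435 %, rounded to 4 dp:

4.1377 %
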